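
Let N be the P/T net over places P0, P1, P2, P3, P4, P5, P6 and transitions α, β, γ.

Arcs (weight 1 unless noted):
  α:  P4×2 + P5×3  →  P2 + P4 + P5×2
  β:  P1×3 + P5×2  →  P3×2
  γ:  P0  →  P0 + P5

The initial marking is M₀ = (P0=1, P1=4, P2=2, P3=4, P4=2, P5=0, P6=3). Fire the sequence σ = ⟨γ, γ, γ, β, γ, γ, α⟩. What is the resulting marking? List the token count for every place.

step 1: fire γ:  (P0=1, P1=4, P2=2, P3=4, P4=2, P5=0, P6=3) → (P0=1, P1=4, P2=2, P3=4, P4=2, P5=1, P6=3)
step 2: fire γ:  (P0=1, P1=4, P2=2, P3=4, P4=2, P5=1, P6=3) → (P0=1, P1=4, P2=2, P3=4, P4=2, P5=2, P6=3)
step 3: fire γ:  (P0=1, P1=4, P2=2, P3=4, P4=2, P5=2, P6=3) → (P0=1, P1=4, P2=2, P3=4, P4=2, P5=3, P6=3)
step 4: fire β:  (P0=1, P1=4, P2=2, P3=4, P4=2, P5=3, P6=3) → (P0=1, P1=1, P2=2, P3=6, P4=2, P5=1, P6=3)
step 5: fire γ:  (P0=1, P1=1, P2=2, P3=6, P4=2, P5=1, P6=3) → (P0=1, P1=1, P2=2, P3=6, P4=2, P5=2, P6=3)
step 6: fire γ:  (P0=1, P1=1, P2=2, P3=6, P4=2, P5=2, P6=3) → (P0=1, P1=1, P2=2, P3=6, P4=2, P5=3, P6=3)
step 7: fire α:  (P0=1, P1=1, P2=2, P3=6, P4=2, P5=3, P6=3) → (P0=1, P1=1, P2=3, P3=6, P4=1, P5=2, P6=3)

(P0=1, P1=1, P2=3, P3=6, P4=1, P5=2, P6=3)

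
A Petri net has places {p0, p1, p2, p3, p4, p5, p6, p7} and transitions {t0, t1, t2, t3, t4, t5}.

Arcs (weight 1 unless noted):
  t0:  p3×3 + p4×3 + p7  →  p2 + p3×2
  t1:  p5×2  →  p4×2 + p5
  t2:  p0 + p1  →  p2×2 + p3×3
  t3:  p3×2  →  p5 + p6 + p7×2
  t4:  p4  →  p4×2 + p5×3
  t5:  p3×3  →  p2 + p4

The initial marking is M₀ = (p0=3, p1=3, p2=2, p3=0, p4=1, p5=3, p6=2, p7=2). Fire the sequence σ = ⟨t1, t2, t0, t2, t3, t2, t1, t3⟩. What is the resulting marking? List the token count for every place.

(p0=0, p1=0, p2=9, p3=4, p4=2, p5=3, p6=4, p7=5)

step 1: fire t1:  (p0=3, p1=3, p2=2, p3=0, p4=1, p5=3, p6=2, p7=2) → (p0=3, p1=3, p2=2, p3=0, p4=3, p5=2, p6=2, p7=2)
step 2: fire t2:  (p0=3, p1=3, p2=2, p3=0, p4=3, p5=2, p6=2, p7=2) → (p0=2, p1=2, p2=4, p3=3, p4=3, p5=2, p6=2, p7=2)
step 3: fire t0:  (p0=2, p1=2, p2=4, p3=3, p4=3, p5=2, p6=2, p7=2) → (p0=2, p1=2, p2=5, p3=2, p4=0, p5=2, p6=2, p7=1)
step 4: fire t2:  (p0=2, p1=2, p2=5, p3=2, p4=0, p5=2, p6=2, p7=1) → (p0=1, p1=1, p2=7, p3=5, p4=0, p5=2, p6=2, p7=1)
step 5: fire t3:  (p0=1, p1=1, p2=7, p3=5, p4=0, p5=2, p6=2, p7=1) → (p0=1, p1=1, p2=7, p3=3, p4=0, p5=3, p6=3, p7=3)
step 6: fire t2:  (p0=1, p1=1, p2=7, p3=3, p4=0, p5=3, p6=3, p7=3) → (p0=0, p1=0, p2=9, p3=6, p4=0, p5=3, p6=3, p7=3)
step 7: fire t1:  (p0=0, p1=0, p2=9, p3=6, p4=0, p5=3, p6=3, p7=3) → (p0=0, p1=0, p2=9, p3=6, p4=2, p5=2, p6=3, p7=3)
step 8: fire t3:  (p0=0, p1=0, p2=9, p3=6, p4=2, p5=2, p6=3, p7=3) → (p0=0, p1=0, p2=9, p3=4, p4=2, p5=3, p6=4, p7=5)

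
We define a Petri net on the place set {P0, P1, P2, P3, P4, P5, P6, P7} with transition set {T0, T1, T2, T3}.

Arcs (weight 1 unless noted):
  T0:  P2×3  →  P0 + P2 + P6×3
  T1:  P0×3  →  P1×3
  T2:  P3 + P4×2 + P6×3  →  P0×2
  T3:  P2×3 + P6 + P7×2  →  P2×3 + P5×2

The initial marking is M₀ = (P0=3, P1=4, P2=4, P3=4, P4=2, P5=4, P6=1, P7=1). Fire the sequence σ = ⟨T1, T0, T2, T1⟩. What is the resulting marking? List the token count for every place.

(P0=0, P1=10, P2=2, P3=3, P4=0, P5=4, P6=1, P7=1)

step 1: fire T1:  (P0=3, P1=4, P2=4, P3=4, P4=2, P5=4, P6=1, P7=1) → (P0=0, P1=7, P2=4, P3=4, P4=2, P5=4, P6=1, P7=1)
step 2: fire T0:  (P0=0, P1=7, P2=4, P3=4, P4=2, P5=4, P6=1, P7=1) → (P0=1, P1=7, P2=2, P3=4, P4=2, P5=4, P6=4, P7=1)
step 3: fire T2:  (P0=1, P1=7, P2=2, P3=4, P4=2, P5=4, P6=4, P7=1) → (P0=3, P1=7, P2=2, P3=3, P4=0, P5=4, P6=1, P7=1)
step 4: fire T1:  (P0=3, P1=7, P2=2, P3=3, P4=0, P5=4, P6=1, P7=1) → (P0=0, P1=10, P2=2, P3=3, P4=0, P5=4, P6=1, P7=1)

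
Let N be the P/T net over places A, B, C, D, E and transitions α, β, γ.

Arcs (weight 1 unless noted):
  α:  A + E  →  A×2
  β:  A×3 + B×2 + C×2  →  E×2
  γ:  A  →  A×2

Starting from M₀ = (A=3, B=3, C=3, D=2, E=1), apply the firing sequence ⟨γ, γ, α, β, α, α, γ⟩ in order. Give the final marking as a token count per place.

step 1: fire γ:  (A=3, B=3, C=3, D=2, E=1) → (A=4, B=3, C=3, D=2, E=1)
step 2: fire γ:  (A=4, B=3, C=3, D=2, E=1) → (A=5, B=3, C=3, D=2, E=1)
step 3: fire α:  (A=5, B=3, C=3, D=2, E=1) → (A=6, B=3, C=3, D=2, E=0)
step 4: fire β:  (A=6, B=3, C=3, D=2, E=0) → (A=3, B=1, C=1, D=2, E=2)
step 5: fire α:  (A=3, B=1, C=1, D=2, E=2) → (A=4, B=1, C=1, D=2, E=1)
step 6: fire α:  (A=4, B=1, C=1, D=2, E=1) → (A=5, B=1, C=1, D=2, E=0)
step 7: fire γ:  (A=5, B=1, C=1, D=2, E=0) → (A=6, B=1, C=1, D=2, E=0)

(A=6, B=1, C=1, D=2, E=0)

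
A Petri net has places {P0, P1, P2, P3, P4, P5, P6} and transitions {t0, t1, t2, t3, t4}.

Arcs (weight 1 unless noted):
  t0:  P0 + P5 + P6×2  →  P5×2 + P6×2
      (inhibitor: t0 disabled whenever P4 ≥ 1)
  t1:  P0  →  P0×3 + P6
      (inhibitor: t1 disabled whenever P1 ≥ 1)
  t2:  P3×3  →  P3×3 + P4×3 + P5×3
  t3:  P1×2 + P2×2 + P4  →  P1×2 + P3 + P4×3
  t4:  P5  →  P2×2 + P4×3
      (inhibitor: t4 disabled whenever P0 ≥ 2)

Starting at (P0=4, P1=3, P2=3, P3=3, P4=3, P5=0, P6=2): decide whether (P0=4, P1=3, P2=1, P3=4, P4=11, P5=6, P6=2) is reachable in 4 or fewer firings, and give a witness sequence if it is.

step 1: fire t2:  (P0=4, P1=3, P2=3, P3=3, P4=3, P5=0, P6=2) → (P0=4, P1=3, P2=3, P3=3, P4=6, P5=3, P6=2)
step 2: fire t2:  (P0=4, P1=3, P2=3, P3=3, P4=6, P5=3, P6=2) → (P0=4, P1=3, P2=3, P3=3, P4=9, P5=6, P6=2)
step 3: fire t3:  (P0=4, P1=3, P2=3, P3=3, P4=9, P5=6, P6=2) → (P0=4, P1=3, P2=1, P3=4, P4=11, P5=6, P6=2)

YES — reachable via ⟨t2, t2, t3⟩ (3 firings)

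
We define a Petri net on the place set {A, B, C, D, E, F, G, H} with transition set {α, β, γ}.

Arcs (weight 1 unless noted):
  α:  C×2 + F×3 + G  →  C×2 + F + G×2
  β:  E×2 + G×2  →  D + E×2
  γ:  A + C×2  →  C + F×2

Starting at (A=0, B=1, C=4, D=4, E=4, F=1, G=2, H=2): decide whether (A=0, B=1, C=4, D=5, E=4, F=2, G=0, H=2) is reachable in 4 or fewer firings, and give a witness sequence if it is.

depth 0: 1 marking
depth 1: 2 markings reached so far
depth 2: 2 markings reached so far
(frontier empty at depth 2; search complete)
target is not among the 2 markings reachable within 4 steps

NO — not reachable within 4 firings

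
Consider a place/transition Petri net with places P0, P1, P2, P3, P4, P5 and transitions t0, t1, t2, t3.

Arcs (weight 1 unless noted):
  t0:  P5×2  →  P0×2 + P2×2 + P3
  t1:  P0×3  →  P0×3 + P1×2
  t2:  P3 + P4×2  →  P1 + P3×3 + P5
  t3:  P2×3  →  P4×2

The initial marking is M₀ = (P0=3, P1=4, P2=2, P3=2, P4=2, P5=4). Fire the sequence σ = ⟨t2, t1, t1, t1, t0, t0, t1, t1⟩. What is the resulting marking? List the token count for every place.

(P0=7, P1=15, P2=6, P3=6, P4=0, P5=1)

step 1: fire t2:  (P0=3, P1=4, P2=2, P3=2, P4=2, P5=4) → (P0=3, P1=5, P2=2, P3=4, P4=0, P5=5)
step 2: fire t1:  (P0=3, P1=5, P2=2, P3=4, P4=0, P5=5) → (P0=3, P1=7, P2=2, P3=4, P4=0, P5=5)
step 3: fire t1:  (P0=3, P1=7, P2=2, P3=4, P4=0, P5=5) → (P0=3, P1=9, P2=2, P3=4, P4=0, P5=5)
step 4: fire t1:  (P0=3, P1=9, P2=2, P3=4, P4=0, P5=5) → (P0=3, P1=11, P2=2, P3=4, P4=0, P5=5)
step 5: fire t0:  (P0=3, P1=11, P2=2, P3=4, P4=0, P5=5) → (P0=5, P1=11, P2=4, P3=5, P4=0, P5=3)
step 6: fire t0:  (P0=5, P1=11, P2=4, P3=5, P4=0, P5=3) → (P0=7, P1=11, P2=6, P3=6, P4=0, P5=1)
step 7: fire t1:  (P0=7, P1=11, P2=6, P3=6, P4=0, P5=1) → (P0=7, P1=13, P2=6, P3=6, P4=0, P5=1)
step 8: fire t1:  (P0=7, P1=13, P2=6, P3=6, P4=0, P5=1) → (P0=7, P1=15, P2=6, P3=6, P4=0, P5=1)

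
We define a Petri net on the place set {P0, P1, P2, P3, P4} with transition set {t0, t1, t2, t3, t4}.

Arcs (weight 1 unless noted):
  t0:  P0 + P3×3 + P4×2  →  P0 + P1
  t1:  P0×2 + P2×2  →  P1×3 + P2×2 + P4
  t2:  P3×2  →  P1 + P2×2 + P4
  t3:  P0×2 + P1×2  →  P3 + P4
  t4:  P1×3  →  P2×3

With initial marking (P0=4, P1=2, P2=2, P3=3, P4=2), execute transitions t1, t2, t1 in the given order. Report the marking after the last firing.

(P0=0, P1=9, P2=4, P3=1, P4=5)

step 1: fire t1:  (P0=4, P1=2, P2=2, P3=3, P4=2) → (P0=2, P1=5, P2=2, P3=3, P4=3)
step 2: fire t2:  (P0=2, P1=5, P2=2, P3=3, P4=3) → (P0=2, P1=6, P2=4, P3=1, P4=4)
step 3: fire t1:  (P0=2, P1=6, P2=4, P3=1, P4=4) → (P0=0, P1=9, P2=4, P3=1, P4=5)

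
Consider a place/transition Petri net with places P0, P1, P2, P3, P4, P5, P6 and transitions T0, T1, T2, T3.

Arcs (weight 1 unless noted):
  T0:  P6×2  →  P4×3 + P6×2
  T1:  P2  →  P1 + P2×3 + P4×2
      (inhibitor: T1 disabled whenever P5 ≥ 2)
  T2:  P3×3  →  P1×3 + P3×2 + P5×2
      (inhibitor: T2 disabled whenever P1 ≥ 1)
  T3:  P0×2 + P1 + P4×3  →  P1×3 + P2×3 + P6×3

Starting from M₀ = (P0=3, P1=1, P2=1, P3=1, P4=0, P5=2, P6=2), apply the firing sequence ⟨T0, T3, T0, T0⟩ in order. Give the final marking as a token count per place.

step 1: fire T0:  (P0=3, P1=1, P2=1, P3=1, P4=0, P5=2, P6=2) → (P0=3, P1=1, P2=1, P3=1, P4=3, P5=2, P6=2)
step 2: fire T3:  (P0=3, P1=1, P2=1, P3=1, P4=3, P5=2, P6=2) → (P0=1, P1=3, P2=4, P3=1, P4=0, P5=2, P6=5)
step 3: fire T0:  (P0=1, P1=3, P2=4, P3=1, P4=0, P5=2, P6=5) → (P0=1, P1=3, P2=4, P3=1, P4=3, P5=2, P6=5)
step 4: fire T0:  (P0=1, P1=3, P2=4, P3=1, P4=3, P5=2, P6=5) → (P0=1, P1=3, P2=4, P3=1, P4=6, P5=2, P6=5)

(P0=1, P1=3, P2=4, P3=1, P4=6, P5=2, P6=5)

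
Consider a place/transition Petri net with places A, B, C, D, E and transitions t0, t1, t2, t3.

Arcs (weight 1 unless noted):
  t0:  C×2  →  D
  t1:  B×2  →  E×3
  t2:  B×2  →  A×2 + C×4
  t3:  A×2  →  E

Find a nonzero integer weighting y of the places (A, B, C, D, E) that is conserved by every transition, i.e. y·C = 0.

Incidence matrix C (rows=places, cols=transitions):
       t0   t1   t2   t3
    A   0    0    2   -2
    B   0   -2   -2    0
    C  -2    0    4    0
    D   1    0    0    0
    E   0    3    0    1

Candidate y = [1, 3, 1, 2, 2]; check y·C column-wise:
  col t0: 1·0 + 3·0 + 1·-2 + 2·1 + 2·0 = 0
  col t1: 1·0 + 3·-2 + 1·0 + 2·0 + 2·3 = 0
  col t2: 1·2 + 3·-2 + 1·4 + 2·0 + 2·0 = 0
  col t3: 1·-2 + 3·0 + 1·0 + 2·0 + 2·1 = 0

y = (A:1, B:3, C:1, D:2, E:2)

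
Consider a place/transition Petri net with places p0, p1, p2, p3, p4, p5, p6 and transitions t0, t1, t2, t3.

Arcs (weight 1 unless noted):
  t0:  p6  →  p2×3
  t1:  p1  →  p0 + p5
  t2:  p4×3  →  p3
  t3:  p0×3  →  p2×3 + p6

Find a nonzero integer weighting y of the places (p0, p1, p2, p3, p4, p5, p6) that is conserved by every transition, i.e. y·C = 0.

Incidence matrix C (rows=places, cols=transitions):
       t0   t1   t2   t3
   p0   0    1    0   -3
   p1   0   -1    0    0
   p2   3    0    0    3
   p3   0    0    1    0
   p4   0    0   -3    0
   p5   0    1    0    0
   p6  -1    0    0    1

Candidate y = [0, 0, 0, 3, 1, 0, 0]; check y·C column-wise:
  col t0: 0·3 + 3·0 + 1·0 + 0·-1 = 0
  col t1: 0·1 + 0·-1 + 3·0 + 1·0 + 0·1 = 0
  col t2: 3·1 + 1·-3 = 0
  col t3: 0·-3 + 0·3 + 3·0 + 1·0 + 0·1 = 0

y = (p0:0, p1:0, p2:0, p3:3, p4:1, p5:0, p6:0)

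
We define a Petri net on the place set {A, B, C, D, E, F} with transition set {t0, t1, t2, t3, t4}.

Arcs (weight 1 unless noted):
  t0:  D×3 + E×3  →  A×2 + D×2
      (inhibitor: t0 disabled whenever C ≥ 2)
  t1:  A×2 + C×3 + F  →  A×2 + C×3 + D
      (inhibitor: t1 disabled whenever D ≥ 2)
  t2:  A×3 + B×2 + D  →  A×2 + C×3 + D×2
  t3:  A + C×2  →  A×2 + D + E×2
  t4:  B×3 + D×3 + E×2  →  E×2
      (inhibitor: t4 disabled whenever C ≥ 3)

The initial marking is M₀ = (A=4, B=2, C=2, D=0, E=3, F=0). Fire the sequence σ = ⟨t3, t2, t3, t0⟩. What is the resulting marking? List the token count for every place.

step 1: fire t3:  (A=4, B=2, C=2, D=0, E=3, F=0) → (A=5, B=2, C=0, D=1, E=5, F=0)
step 2: fire t2:  (A=5, B=2, C=0, D=1, E=5, F=0) → (A=4, B=0, C=3, D=2, E=5, F=0)
step 3: fire t3:  (A=4, B=0, C=3, D=2, E=5, F=0) → (A=5, B=0, C=1, D=3, E=7, F=0)
step 4: fire t0:  (A=5, B=0, C=1, D=3, E=7, F=0) → (A=7, B=0, C=1, D=2, E=4, F=0)

(A=7, B=0, C=1, D=2, E=4, F=0)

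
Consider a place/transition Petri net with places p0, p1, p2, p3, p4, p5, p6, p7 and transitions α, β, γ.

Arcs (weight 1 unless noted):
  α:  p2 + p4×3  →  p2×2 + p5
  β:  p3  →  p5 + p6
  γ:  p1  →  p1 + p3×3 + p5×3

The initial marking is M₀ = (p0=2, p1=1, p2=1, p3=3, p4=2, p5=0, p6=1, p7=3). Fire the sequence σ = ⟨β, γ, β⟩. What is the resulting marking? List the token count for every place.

(p0=2, p1=1, p2=1, p3=4, p4=2, p5=5, p6=3, p7=3)

step 1: fire β:  (p0=2, p1=1, p2=1, p3=3, p4=2, p5=0, p6=1, p7=3) → (p0=2, p1=1, p2=1, p3=2, p4=2, p5=1, p6=2, p7=3)
step 2: fire γ:  (p0=2, p1=1, p2=1, p3=2, p4=2, p5=1, p6=2, p7=3) → (p0=2, p1=1, p2=1, p3=5, p4=2, p5=4, p6=2, p7=3)
step 3: fire β:  (p0=2, p1=1, p2=1, p3=5, p4=2, p5=4, p6=2, p7=3) → (p0=2, p1=1, p2=1, p3=4, p4=2, p5=5, p6=3, p7=3)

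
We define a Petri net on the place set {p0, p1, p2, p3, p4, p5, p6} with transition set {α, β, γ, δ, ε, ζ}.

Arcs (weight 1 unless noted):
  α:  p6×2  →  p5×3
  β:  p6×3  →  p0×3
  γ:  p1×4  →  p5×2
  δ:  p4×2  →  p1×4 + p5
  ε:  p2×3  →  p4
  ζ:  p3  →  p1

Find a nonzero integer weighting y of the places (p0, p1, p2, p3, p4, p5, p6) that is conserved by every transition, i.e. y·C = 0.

y = (p0:3, p1:1, p2:1, p3:1, p4:3, p5:2, p6:3)

Incidence matrix C (rows=places, cols=transitions):
        α    β    γ    δ    ε    ζ
   p0   0    3    0    0    0    0
   p1   0    0   -4    4    0    1
   p2   0    0    0    0   -3    0
   p3   0    0    0    0    0   -1
   p4   0    0    0   -2    1    0
   p5   3    0    2    1    0    0
   p6  -2   -3    0    0    0    0

Candidate y = [3, 1, 1, 1, 3, 2, 3]; check y·C column-wise:
  col α: 3·0 + 1·0 + 1·0 + 1·0 + 3·0 + 2·3 + 3·-2 = 0
  col β: 3·3 + 1·0 + 1·0 + 1·0 + 3·0 + 2·0 + 3·-3 = 0
  col γ: 3·0 + 1·-4 + 1·0 + 1·0 + 3·0 + 2·2 + 3·0 = 0
  col δ: 3·0 + 1·4 + 1·0 + 1·0 + 3·-2 + 2·1 + 3·0 = 0
  col ε: 3·0 + 1·0 + 1·-3 + 1·0 + 3·1 + 2·0 + 3·0 = 0
  col ζ: 3·0 + 1·1 + 1·0 + 1·-1 + 3·0 + 2·0 + 3·0 = 0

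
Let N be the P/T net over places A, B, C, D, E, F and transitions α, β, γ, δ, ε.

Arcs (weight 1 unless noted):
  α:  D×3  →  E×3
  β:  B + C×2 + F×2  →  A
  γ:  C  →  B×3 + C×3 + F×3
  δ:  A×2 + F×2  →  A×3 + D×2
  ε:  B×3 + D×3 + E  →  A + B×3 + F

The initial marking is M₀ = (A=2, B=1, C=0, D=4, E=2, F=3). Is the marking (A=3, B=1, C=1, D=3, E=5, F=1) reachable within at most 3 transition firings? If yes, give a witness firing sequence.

depth 0: 1 marking
depth 1: 3 markings reached so far
depth 2: 4 markings reached so far
depth 3: 5 markings reached so far
target is not among the 5 markings reachable within 3 steps

NO — not reachable within 3 firings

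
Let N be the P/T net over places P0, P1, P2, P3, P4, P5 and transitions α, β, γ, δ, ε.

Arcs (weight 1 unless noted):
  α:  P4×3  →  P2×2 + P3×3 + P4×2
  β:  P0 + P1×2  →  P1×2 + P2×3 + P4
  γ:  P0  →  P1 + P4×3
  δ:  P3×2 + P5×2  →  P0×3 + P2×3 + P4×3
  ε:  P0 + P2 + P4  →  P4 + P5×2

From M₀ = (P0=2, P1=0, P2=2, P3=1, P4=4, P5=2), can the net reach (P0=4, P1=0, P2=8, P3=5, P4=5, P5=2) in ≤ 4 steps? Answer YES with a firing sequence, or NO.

step 1: fire α:  (P0=2, P1=0, P2=2, P3=1, P4=4, P5=2) → (P0=2, P1=0, P2=4, P3=4, P4=3, P5=2)
step 2: fire α:  (P0=2, P1=0, P2=4, P3=4, P4=3, P5=2) → (P0=2, P1=0, P2=6, P3=7, P4=2, P5=2)
step 3: fire δ:  (P0=2, P1=0, P2=6, P3=7, P4=2, P5=2) → (P0=5, P1=0, P2=9, P3=5, P4=5, P5=0)
step 4: fire ε:  (P0=5, P1=0, P2=9, P3=5, P4=5, P5=0) → (P0=4, P1=0, P2=8, P3=5, P4=5, P5=2)

YES — reachable via ⟨α, α, δ, ε⟩ (4 firings)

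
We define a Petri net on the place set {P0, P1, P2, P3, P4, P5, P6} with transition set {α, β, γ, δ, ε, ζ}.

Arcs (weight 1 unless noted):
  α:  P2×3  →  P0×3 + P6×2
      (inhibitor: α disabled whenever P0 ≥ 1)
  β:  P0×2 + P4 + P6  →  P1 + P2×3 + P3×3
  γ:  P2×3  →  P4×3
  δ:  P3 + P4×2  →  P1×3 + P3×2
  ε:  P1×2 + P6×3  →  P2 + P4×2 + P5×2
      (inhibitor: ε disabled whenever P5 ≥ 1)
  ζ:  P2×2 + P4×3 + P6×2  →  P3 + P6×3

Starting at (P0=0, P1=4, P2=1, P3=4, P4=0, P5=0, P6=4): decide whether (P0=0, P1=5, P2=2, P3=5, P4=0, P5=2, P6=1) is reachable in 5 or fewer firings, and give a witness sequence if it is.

step 1: fire ε:  (P0=0, P1=4, P2=1, P3=4, P4=0, P5=0, P6=4) → (P0=0, P1=2, P2=2, P3=4, P4=2, P5=2, P6=1)
step 2: fire δ:  (P0=0, P1=2, P2=2, P3=4, P4=2, P5=2, P6=1) → (P0=0, P1=5, P2=2, P3=5, P4=0, P5=2, P6=1)

YES — reachable via ⟨ε, δ⟩ (2 firings)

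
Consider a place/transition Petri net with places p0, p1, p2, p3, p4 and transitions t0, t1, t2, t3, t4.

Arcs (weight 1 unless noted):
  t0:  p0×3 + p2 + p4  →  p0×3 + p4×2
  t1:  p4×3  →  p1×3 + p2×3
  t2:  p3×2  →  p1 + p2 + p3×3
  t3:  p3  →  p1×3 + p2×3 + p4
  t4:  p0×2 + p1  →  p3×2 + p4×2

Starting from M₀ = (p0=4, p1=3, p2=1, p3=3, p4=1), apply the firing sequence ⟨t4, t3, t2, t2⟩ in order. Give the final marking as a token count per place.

step 1: fire t4:  (p0=4, p1=3, p2=1, p3=3, p4=1) → (p0=2, p1=2, p2=1, p3=5, p4=3)
step 2: fire t3:  (p0=2, p1=2, p2=1, p3=5, p4=3) → (p0=2, p1=5, p2=4, p3=4, p4=4)
step 3: fire t2:  (p0=2, p1=5, p2=4, p3=4, p4=4) → (p0=2, p1=6, p2=5, p3=5, p4=4)
step 4: fire t2:  (p0=2, p1=6, p2=5, p3=5, p4=4) → (p0=2, p1=7, p2=6, p3=6, p4=4)

(p0=2, p1=7, p2=6, p3=6, p4=4)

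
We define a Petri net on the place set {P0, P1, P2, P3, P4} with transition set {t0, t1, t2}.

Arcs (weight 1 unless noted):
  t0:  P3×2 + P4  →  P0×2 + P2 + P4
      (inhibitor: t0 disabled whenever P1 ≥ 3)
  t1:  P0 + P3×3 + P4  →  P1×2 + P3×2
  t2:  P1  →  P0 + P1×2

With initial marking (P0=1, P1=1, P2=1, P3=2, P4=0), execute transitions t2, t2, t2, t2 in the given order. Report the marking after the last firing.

step 1: fire t2:  (P0=1, P1=1, P2=1, P3=2, P4=0) → (P0=2, P1=2, P2=1, P3=2, P4=0)
step 2: fire t2:  (P0=2, P1=2, P2=1, P3=2, P4=0) → (P0=3, P1=3, P2=1, P3=2, P4=0)
step 3: fire t2:  (P0=3, P1=3, P2=1, P3=2, P4=0) → (P0=4, P1=4, P2=1, P3=2, P4=0)
step 4: fire t2:  (P0=4, P1=4, P2=1, P3=2, P4=0) → (P0=5, P1=5, P2=1, P3=2, P4=0)

(P0=5, P1=5, P2=1, P3=2, P4=0)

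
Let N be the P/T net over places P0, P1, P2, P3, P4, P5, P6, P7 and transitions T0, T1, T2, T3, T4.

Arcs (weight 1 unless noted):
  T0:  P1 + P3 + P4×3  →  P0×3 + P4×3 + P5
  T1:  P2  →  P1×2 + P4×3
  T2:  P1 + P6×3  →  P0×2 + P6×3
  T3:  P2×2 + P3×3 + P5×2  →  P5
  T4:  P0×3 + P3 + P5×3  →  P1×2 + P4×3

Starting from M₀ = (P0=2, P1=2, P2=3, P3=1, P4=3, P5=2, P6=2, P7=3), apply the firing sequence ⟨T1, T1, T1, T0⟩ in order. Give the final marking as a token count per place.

(P0=5, P1=7, P2=0, P3=0, P4=12, P5=3, P6=2, P7=3)

step 1: fire T1:  (P0=2, P1=2, P2=3, P3=1, P4=3, P5=2, P6=2, P7=3) → (P0=2, P1=4, P2=2, P3=1, P4=6, P5=2, P6=2, P7=3)
step 2: fire T1:  (P0=2, P1=4, P2=2, P3=1, P4=6, P5=2, P6=2, P7=3) → (P0=2, P1=6, P2=1, P3=1, P4=9, P5=2, P6=2, P7=3)
step 3: fire T1:  (P0=2, P1=6, P2=1, P3=1, P4=9, P5=2, P6=2, P7=3) → (P0=2, P1=8, P2=0, P3=1, P4=12, P5=2, P6=2, P7=3)
step 4: fire T0:  (P0=2, P1=8, P2=0, P3=1, P4=12, P5=2, P6=2, P7=3) → (P0=5, P1=7, P2=0, P3=0, P4=12, P5=3, P6=2, P7=3)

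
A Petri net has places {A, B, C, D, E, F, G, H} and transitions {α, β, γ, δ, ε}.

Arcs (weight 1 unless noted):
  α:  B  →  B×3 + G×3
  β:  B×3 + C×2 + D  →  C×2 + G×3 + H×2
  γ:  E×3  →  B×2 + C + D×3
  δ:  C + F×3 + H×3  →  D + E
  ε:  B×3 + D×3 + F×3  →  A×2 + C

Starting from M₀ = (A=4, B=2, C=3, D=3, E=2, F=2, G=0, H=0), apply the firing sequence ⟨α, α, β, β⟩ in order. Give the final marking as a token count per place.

(A=4, B=0, C=3, D=1, E=2, F=2, G=12, H=4)

step 1: fire α:  (A=4, B=2, C=3, D=3, E=2, F=2, G=0, H=0) → (A=4, B=4, C=3, D=3, E=2, F=2, G=3, H=0)
step 2: fire α:  (A=4, B=4, C=3, D=3, E=2, F=2, G=3, H=0) → (A=4, B=6, C=3, D=3, E=2, F=2, G=6, H=0)
step 3: fire β:  (A=4, B=6, C=3, D=3, E=2, F=2, G=6, H=0) → (A=4, B=3, C=3, D=2, E=2, F=2, G=9, H=2)
step 4: fire β:  (A=4, B=3, C=3, D=2, E=2, F=2, G=9, H=2) → (A=4, B=0, C=3, D=1, E=2, F=2, G=12, H=4)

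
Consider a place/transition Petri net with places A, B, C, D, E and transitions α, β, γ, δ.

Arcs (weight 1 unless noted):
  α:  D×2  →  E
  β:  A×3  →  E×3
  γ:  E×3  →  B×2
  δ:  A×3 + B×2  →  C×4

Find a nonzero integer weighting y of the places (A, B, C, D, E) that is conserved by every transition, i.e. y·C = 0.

Incidence matrix C (rows=places, cols=transitions):
        α    β    γ    δ
    A   0   -3    0   -3
    B   0    0    2   -2
    C   0    0    0    4
    D  -2    0    0    0
    E   1    3   -3    0

Candidate y = [2, 3, 3, 1, 2]; check y·C column-wise:
  col α: 2·0 + 3·0 + 3·0 + 1·-2 + 2·1 = 0
  col β: 2·-3 + 3·0 + 3·0 + 1·0 + 2·3 = 0
  col γ: 2·0 + 3·2 + 3·0 + 1·0 + 2·-3 = 0
  col δ: 2·-3 + 3·-2 + 3·4 + 1·0 + 2·0 = 0

y = (A:2, B:3, C:3, D:1, E:2)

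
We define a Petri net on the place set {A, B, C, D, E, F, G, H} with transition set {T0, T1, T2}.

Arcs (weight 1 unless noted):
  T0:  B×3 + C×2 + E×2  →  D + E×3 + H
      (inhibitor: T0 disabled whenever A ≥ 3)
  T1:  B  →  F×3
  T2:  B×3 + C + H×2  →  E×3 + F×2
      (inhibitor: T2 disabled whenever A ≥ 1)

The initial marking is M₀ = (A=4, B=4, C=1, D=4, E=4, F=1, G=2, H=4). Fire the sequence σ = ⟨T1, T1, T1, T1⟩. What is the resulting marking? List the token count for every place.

step 1: fire T1:  (A=4, B=4, C=1, D=4, E=4, F=1, G=2, H=4) → (A=4, B=3, C=1, D=4, E=4, F=4, G=2, H=4)
step 2: fire T1:  (A=4, B=3, C=1, D=4, E=4, F=4, G=2, H=4) → (A=4, B=2, C=1, D=4, E=4, F=7, G=2, H=4)
step 3: fire T1:  (A=4, B=2, C=1, D=4, E=4, F=7, G=2, H=4) → (A=4, B=1, C=1, D=4, E=4, F=10, G=2, H=4)
step 4: fire T1:  (A=4, B=1, C=1, D=4, E=4, F=10, G=2, H=4) → (A=4, B=0, C=1, D=4, E=4, F=13, G=2, H=4)

(A=4, B=0, C=1, D=4, E=4, F=13, G=2, H=4)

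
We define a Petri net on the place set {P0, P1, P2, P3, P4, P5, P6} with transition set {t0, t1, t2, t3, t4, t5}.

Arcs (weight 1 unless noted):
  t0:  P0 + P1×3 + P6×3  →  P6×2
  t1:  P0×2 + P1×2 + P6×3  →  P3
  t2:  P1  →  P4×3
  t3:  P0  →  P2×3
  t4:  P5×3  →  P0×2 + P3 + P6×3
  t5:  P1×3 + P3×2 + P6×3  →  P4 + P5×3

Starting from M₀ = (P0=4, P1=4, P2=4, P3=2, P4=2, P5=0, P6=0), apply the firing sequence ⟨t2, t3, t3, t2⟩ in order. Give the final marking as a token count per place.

step 1: fire t2:  (P0=4, P1=4, P2=4, P3=2, P4=2, P5=0, P6=0) → (P0=4, P1=3, P2=4, P3=2, P4=5, P5=0, P6=0)
step 2: fire t3:  (P0=4, P1=3, P2=4, P3=2, P4=5, P5=0, P6=0) → (P0=3, P1=3, P2=7, P3=2, P4=5, P5=0, P6=0)
step 3: fire t3:  (P0=3, P1=3, P2=7, P3=2, P4=5, P5=0, P6=0) → (P0=2, P1=3, P2=10, P3=2, P4=5, P5=0, P6=0)
step 4: fire t2:  (P0=2, P1=3, P2=10, P3=2, P4=5, P5=0, P6=0) → (P0=2, P1=2, P2=10, P3=2, P4=8, P5=0, P6=0)

(P0=2, P1=2, P2=10, P3=2, P4=8, P5=0, P6=0)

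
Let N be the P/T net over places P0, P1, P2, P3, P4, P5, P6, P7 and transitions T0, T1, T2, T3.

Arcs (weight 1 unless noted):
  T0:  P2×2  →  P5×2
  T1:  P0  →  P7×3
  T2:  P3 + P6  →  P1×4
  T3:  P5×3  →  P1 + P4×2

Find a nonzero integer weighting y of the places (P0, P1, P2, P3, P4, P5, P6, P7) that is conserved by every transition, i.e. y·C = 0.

Incidence matrix C (rows=places, cols=transitions):
       T0   T1   T2   T3
   P0   0   -1    0    0
   P1   0    0    4    1
   P2  -2    0    0    0
   P3   0    0   -1    0
   P4   0    0    0    2
   P5   2    0    0   -3
   P6   0    0   -1    0
   P7   0    3    0    0

Candidate y = [0, 2, 0, 8, -1, 0, 0, 0]; check y·C column-wise:
  col T0: 2·0 + 0·-2 + 8·0 + -1·0 + 0·2 = 0
  col T1: 0·-1 + 2·0 + 8·0 + -1·0 + 0·3 = 0
  col T2: 2·4 + 8·-1 + -1·0 + 0·-1 = 0
  col T3: 2·1 + 8·0 + -1·2 + 0·-3 = 0

y = (P0:0, P1:2, P2:0, P3:8, P4:-1, P5:0, P6:0, P7:0)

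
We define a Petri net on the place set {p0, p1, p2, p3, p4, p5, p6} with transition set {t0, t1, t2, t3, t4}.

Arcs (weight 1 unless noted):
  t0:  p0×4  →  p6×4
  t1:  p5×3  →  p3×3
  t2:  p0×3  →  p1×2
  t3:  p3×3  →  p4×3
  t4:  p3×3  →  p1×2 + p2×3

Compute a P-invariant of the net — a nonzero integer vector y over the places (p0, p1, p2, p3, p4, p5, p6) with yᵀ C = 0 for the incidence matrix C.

y = (p0:0, p1:0, p2:1, p3:1, p4:1, p5:1, p6:0)

Incidence matrix C (rows=places, cols=transitions):
       t0   t1   t2   t3   t4
   p0  -4    0   -3    0    0
   p1   0    0    2    0    2
   p2   0    0    0    0    3
   p3   0    3    0   -3   -3
   p4   0    0    0    3    0
   p5   0   -3    0    0    0
   p6   4    0    0    0    0

Candidate y = [0, 0, 1, 1, 1, 1, 0]; check y·C column-wise:
  col t0: 0·-4 + 1·0 + 1·0 + 1·0 + 1·0 + 0·4 = 0
  col t1: 1·0 + 1·3 + 1·0 + 1·-3 = 0
  col t2: 0·-3 + 0·2 + 1·0 + 1·0 + 1·0 + 1·0 = 0
  col t3: 1·0 + 1·-3 + 1·3 + 1·0 = 0
  col t4: 0·2 + 1·3 + 1·-3 + 1·0 + 1·0 = 0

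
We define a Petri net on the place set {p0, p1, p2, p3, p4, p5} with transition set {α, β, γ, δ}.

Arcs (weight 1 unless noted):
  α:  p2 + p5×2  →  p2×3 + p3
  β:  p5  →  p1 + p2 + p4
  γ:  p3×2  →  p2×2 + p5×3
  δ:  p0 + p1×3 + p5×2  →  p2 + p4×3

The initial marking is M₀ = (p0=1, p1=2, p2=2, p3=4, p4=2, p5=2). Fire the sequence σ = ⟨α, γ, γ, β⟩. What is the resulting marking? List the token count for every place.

(p0=1, p1=3, p2=9, p3=1, p4=3, p5=5)

step 1: fire α:  (p0=1, p1=2, p2=2, p3=4, p4=2, p5=2) → (p0=1, p1=2, p2=4, p3=5, p4=2, p5=0)
step 2: fire γ:  (p0=1, p1=2, p2=4, p3=5, p4=2, p5=0) → (p0=1, p1=2, p2=6, p3=3, p4=2, p5=3)
step 3: fire γ:  (p0=1, p1=2, p2=6, p3=3, p4=2, p5=3) → (p0=1, p1=2, p2=8, p3=1, p4=2, p5=6)
step 4: fire β:  (p0=1, p1=2, p2=8, p3=1, p4=2, p5=6) → (p0=1, p1=3, p2=9, p3=1, p4=3, p5=5)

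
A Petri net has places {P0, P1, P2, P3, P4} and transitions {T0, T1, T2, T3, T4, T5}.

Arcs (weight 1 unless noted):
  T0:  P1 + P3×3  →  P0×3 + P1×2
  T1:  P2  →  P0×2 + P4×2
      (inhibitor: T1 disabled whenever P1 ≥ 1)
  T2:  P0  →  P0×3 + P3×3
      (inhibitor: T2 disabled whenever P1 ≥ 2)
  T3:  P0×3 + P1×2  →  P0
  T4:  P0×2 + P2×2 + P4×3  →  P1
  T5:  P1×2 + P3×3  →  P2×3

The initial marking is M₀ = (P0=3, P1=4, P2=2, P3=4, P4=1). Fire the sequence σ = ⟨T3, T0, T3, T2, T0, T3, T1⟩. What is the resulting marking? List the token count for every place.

step 1: fire T3:  (P0=3, P1=4, P2=2, P3=4, P4=1) → (P0=1, P1=2, P2=2, P3=4, P4=1)
step 2: fire T0:  (P0=1, P1=2, P2=2, P3=4, P4=1) → (P0=4, P1=3, P2=2, P3=1, P4=1)
step 3: fire T3:  (P0=4, P1=3, P2=2, P3=1, P4=1) → (P0=2, P1=1, P2=2, P3=1, P4=1)
step 4: fire T2:  (P0=2, P1=1, P2=2, P3=1, P4=1) → (P0=4, P1=1, P2=2, P3=4, P4=1)
step 5: fire T0:  (P0=4, P1=1, P2=2, P3=4, P4=1) → (P0=7, P1=2, P2=2, P3=1, P4=1)
step 6: fire T3:  (P0=7, P1=2, P2=2, P3=1, P4=1) → (P0=5, P1=0, P2=2, P3=1, P4=1)
step 7: fire T1:  (P0=5, P1=0, P2=2, P3=1, P4=1) → (P0=7, P1=0, P2=1, P3=1, P4=3)

(P0=7, P1=0, P2=1, P3=1, P4=3)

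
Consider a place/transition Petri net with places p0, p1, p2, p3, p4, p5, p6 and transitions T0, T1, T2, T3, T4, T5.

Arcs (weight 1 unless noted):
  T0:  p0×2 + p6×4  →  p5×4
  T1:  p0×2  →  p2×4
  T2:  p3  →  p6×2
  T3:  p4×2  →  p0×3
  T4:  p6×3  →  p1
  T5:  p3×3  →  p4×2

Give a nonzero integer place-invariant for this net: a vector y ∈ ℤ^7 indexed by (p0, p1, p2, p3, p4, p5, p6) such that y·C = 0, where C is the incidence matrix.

Incidence matrix C (rows=places, cols=transitions):
       T0   T1   T2   T3   T4   T5
   p0  -2   -2    0    3    0    0
   p1   0    0    0    0    1    0
   p2   0    4    0    0    0    0
   p3   0    0   -1    0    0   -3
   p4   0    0    0   -2    0    2
   p5   4    0    0    0    0    0
   p6  -4    0    2    0   -3    0

Candidate y = [2, 3, 1, 2, 3, 2, 1]; check y·C column-wise:
  col T0: 2·-2 + 3·0 + 1·0 + 2·0 + 3·0 + 2·4 + 1·-4 = 0
  col T1: 2·-2 + 3·0 + 1·4 + 2·0 + 3·0 + 2·0 + 1·0 = 0
  col T2: 2·0 + 3·0 + 1·0 + 2·-1 + 3·0 + 2·0 + 1·2 = 0
  col T3: 2·3 + 3·0 + 1·0 + 2·0 + 3·-2 + 2·0 + 1·0 = 0
  col T4: 2·0 + 3·1 + 1·0 + 2·0 + 3·0 + 2·0 + 1·-3 = 0
  col T5: 2·0 + 3·0 + 1·0 + 2·-3 + 3·2 + 2·0 + 1·0 = 0

y = (p0:2, p1:3, p2:1, p3:2, p4:3, p5:2, p6:1)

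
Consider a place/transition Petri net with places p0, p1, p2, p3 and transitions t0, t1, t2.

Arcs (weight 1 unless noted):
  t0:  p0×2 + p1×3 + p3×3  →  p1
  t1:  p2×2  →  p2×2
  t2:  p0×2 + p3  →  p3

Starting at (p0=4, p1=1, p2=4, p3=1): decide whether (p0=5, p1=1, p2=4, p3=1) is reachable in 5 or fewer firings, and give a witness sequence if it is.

depth 0: 1 marking
depth 1: 2 markings reached so far
depth 2: 3 markings reached so far
depth 3: 3 markings reached so far
(frontier empty at depth 3; search complete)
target is not among the 3 markings reachable within 5 steps

NO — not reachable within 5 firings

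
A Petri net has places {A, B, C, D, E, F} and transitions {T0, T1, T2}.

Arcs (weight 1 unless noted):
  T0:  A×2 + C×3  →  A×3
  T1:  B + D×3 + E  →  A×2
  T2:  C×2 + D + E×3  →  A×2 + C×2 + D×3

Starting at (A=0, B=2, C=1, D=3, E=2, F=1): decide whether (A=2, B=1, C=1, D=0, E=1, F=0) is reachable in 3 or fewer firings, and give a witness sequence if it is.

depth 0: 1 marking
depth 1: 2 markings reached so far
depth 2: 2 markings reached so far
(frontier empty at depth 2; search complete)
target is not among the 2 markings reachable within 3 steps

NO — not reachable within 3 firings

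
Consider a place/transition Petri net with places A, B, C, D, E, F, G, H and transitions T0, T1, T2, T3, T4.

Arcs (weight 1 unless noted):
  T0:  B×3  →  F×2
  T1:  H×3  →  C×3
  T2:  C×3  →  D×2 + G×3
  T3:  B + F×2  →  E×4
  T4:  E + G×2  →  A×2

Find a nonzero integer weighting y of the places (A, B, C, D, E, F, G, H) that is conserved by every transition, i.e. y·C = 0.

y = (A:1, B:2, C:0, D:0, E:2, F:3, G:0, H:0)

Incidence matrix C (rows=places, cols=transitions):
       T0   T1   T2   T3   T4
    A   0    0    0    0    2
    B  -3    0    0   -1    0
    C   0    3   -3    0    0
    D   0    0    2    0    0
    E   0    0    0    4   -1
    F   2    0    0   -2    0
    G   0    0    3    0   -2
    H   0   -3    0    0    0

Candidate y = [1, 2, 0, 0, 2, 3, 0, 0]; check y·C column-wise:
  col T0: 1·0 + 2·-3 + 2·0 + 3·2 = 0
  col T1: 1·0 + 2·0 + 0·3 + 2·0 + 3·0 + 0·-3 = 0
  col T2: 1·0 + 2·0 + 0·-3 + 0·2 + 2·0 + 3·0 + 0·3 = 0
  col T3: 1·0 + 2·-1 + 2·4 + 3·-2 = 0
  col T4: 1·2 + 2·0 + 2·-1 + 3·0 + 0·-2 = 0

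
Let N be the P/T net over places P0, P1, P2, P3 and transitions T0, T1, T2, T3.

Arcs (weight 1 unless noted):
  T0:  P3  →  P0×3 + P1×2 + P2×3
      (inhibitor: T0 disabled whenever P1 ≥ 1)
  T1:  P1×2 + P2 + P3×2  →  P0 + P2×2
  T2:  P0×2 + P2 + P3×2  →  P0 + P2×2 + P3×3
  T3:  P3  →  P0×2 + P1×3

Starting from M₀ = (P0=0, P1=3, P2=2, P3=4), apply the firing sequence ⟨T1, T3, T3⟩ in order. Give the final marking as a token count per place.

(P0=5, P1=7, P2=3, P3=0)

step 1: fire T1:  (P0=0, P1=3, P2=2, P3=4) → (P0=1, P1=1, P2=3, P3=2)
step 2: fire T3:  (P0=1, P1=1, P2=3, P3=2) → (P0=3, P1=4, P2=3, P3=1)
step 3: fire T3:  (P0=3, P1=4, P2=3, P3=1) → (P0=5, P1=7, P2=3, P3=0)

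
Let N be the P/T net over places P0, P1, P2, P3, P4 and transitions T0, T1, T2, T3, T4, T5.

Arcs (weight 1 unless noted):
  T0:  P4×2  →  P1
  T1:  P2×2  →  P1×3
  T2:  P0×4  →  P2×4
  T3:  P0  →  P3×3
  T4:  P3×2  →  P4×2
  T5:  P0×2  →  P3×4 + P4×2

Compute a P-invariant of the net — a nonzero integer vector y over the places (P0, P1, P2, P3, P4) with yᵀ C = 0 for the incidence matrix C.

Incidence matrix C (rows=places, cols=transitions):
       T0   T1   T2   T3   T4   T5
   P0   0    0   -4   -1    0   -2
   P1   1    3    0    0    0    0
   P2   0   -2    4    0    0    0
   P3   0    0    0    3   -2    4
   P4  -2    0    0    0    2    2

Candidate y = [3, 2, 3, 1, 1]; check y·C column-wise:
  col T0: 3·0 + 2·1 + 3·0 + 1·0 + 1·-2 = 0
  col T1: 3·0 + 2·3 + 3·-2 + 1·0 + 1·0 = 0
  col T2: 3·-4 + 2·0 + 3·4 + 1·0 + 1·0 = 0
  col T3: 3·-1 + 2·0 + 3·0 + 1·3 + 1·0 = 0
  col T4: 3·0 + 2·0 + 3·0 + 1·-2 + 1·2 = 0
  col T5: 3·-2 + 2·0 + 3·0 + 1·4 + 1·2 = 0

y = (P0:3, P1:2, P2:3, P3:1, P4:1)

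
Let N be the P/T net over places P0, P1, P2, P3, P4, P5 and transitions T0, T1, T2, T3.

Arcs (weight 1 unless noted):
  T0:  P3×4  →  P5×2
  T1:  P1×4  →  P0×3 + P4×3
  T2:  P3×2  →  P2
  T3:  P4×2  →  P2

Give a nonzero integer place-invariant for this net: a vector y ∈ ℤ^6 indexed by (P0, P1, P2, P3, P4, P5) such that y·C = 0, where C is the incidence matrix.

Incidence matrix C (rows=places, cols=transitions):
       T0   T1   T2   T3
   P0   0    3    0    0
   P1   0   -4    0    0
   P2   0    0    1    1
   P3  -4    0   -2    0
   P4   0    3    0   -2
   P5   2    0    0    0

Candidate y = [4, 3, 0, 0, 0, 0]; check y·C column-wise:
  col T0: 4·0 + 3·0 + 0·-4 + 0·2 = 0
  col T1: 4·3 + 3·-4 + 0·3 = 0
  col T2: 4·0 + 3·0 + 0·1 + 0·-2 = 0
  col T3: 4·0 + 3·0 + 0·1 + 0·-2 = 0

y = (P0:4, P1:3, P2:0, P3:0, P4:0, P5:0)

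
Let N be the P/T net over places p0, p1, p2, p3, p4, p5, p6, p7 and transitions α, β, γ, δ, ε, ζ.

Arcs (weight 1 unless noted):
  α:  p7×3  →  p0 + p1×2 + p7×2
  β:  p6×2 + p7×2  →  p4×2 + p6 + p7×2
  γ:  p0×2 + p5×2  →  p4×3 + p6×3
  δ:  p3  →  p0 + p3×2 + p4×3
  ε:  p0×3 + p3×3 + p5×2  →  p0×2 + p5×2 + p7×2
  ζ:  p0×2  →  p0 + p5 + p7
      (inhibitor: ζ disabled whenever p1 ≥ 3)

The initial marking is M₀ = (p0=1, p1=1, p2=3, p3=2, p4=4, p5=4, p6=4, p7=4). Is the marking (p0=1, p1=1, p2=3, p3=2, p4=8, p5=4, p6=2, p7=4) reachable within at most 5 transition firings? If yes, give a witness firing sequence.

YES — reachable via ⟨β, β⟩ (2 firings)

step 1: fire β:  (p0=1, p1=1, p2=3, p3=2, p4=4, p5=4, p6=4, p7=4) → (p0=1, p1=1, p2=3, p3=2, p4=6, p5=4, p6=3, p7=4)
step 2: fire β:  (p0=1, p1=1, p2=3, p3=2, p4=6, p5=4, p6=3, p7=4) → (p0=1, p1=1, p2=3, p3=2, p4=8, p5=4, p6=2, p7=4)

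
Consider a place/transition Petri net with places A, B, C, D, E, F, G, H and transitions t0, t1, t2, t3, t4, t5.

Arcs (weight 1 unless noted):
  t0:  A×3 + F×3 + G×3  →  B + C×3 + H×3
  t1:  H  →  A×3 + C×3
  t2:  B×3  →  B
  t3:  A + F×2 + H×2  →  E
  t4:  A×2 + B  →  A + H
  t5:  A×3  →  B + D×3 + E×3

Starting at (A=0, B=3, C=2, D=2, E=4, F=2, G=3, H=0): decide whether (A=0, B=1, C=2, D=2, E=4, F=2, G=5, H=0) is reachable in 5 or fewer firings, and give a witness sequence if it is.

NO — not reachable within 5 firings

depth 0: 1 marking
depth 1: 2 markings reached so far
depth 2: 2 markings reached so far
(frontier empty at depth 2; search complete)
target is not among the 2 markings reachable within 5 steps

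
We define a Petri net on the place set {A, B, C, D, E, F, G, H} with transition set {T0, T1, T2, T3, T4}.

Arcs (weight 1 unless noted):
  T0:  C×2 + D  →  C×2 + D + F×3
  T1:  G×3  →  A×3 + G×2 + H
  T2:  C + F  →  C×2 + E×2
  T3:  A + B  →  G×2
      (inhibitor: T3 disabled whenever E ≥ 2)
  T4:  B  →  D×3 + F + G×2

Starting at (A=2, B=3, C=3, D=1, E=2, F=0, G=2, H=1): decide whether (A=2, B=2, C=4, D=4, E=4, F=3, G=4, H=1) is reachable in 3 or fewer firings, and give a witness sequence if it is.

YES — reachable via ⟨T0, T2, T4⟩ (3 firings)

step 1: fire T0:  (A=2, B=3, C=3, D=1, E=2, F=0, G=2, H=1) → (A=2, B=3, C=3, D=1, E=2, F=3, G=2, H=1)
step 2: fire T2:  (A=2, B=3, C=3, D=1, E=2, F=3, G=2, H=1) → (A=2, B=3, C=4, D=1, E=4, F=2, G=2, H=1)
step 3: fire T4:  (A=2, B=3, C=4, D=1, E=4, F=2, G=2, H=1) → (A=2, B=2, C=4, D=4, E=4, F=3, G=4, H=1)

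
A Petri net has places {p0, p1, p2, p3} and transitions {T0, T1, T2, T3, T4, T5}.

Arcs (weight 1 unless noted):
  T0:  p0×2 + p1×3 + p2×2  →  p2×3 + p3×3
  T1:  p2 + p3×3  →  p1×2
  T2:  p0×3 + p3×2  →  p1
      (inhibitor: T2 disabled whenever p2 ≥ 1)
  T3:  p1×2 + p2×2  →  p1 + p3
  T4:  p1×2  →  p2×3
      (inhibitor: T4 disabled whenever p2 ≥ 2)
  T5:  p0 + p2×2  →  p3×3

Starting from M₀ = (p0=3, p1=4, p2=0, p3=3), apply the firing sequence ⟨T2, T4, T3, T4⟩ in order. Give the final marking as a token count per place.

(p0=0, p1=0, p2=4, p3=2)

step 1: fire T2:  (p0=3, p1=4, p2=0, p3=3) → (p0=0, p1=5, p2=0, p3=1)
step 2: fire T4:  (p0=0, p1=5, p2=0, p3=1) → (p0=0, p1=3, p2=3, p3=1)
step 3: fire T3:  (p0=0, p1=3, p2=3, p3=1) → (p0=0, p1=2, p2=1, p3=2)
step 4: fire T4:  (p0=0, p1=2, p2=1, p3=2) → (p0=0, p1=0, p2=4, p3=2)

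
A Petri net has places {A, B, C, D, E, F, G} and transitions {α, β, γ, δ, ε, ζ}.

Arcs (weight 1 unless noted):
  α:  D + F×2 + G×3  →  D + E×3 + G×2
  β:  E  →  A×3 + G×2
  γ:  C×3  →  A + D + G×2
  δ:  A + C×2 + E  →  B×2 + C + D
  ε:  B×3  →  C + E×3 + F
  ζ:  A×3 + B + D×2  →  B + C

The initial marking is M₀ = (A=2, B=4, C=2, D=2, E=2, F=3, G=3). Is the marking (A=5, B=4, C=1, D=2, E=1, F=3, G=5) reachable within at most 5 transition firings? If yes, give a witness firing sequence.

NO — not reachable within 5 firings

depth 0: 1 marking
depth 1: 5 markings reached so far
depth 2: 14 markings reached so far
depth 3: 30 markings reached so far
depth 4: 55 markings reached so far
depth 5: 89 markings reached so far
target is not among the 89 markings reachable within 5 steps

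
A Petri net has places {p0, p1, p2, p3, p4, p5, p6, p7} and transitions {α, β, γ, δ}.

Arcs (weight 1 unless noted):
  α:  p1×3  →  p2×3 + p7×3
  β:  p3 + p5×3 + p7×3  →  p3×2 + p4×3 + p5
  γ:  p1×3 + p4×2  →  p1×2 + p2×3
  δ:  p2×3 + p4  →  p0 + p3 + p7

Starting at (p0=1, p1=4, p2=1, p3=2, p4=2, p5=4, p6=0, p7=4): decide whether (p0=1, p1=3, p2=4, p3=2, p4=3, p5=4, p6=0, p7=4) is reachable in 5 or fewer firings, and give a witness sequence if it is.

depth 0: 1 marking
depth 1: 4 markings reached so far
depth 2: 8 markings reached so far
depth 3: 12 markings reached so far
depth 4: 14 markings reached so far
depth 5: 15 markings reached so far
target is not among the 15 markings reachable within 5 steps

NO — not reachable within 5 firings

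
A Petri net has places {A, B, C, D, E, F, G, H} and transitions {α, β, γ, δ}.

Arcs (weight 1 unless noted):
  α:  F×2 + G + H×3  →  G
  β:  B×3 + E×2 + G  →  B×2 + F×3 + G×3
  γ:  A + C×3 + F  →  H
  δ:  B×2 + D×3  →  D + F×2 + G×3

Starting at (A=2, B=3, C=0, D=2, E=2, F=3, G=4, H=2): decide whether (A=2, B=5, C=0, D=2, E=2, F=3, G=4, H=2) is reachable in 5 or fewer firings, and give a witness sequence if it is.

NO — not reachable within 5 firings

depth 0: 1 marking
depth 1: 2 markings reached so far
depth 2: 2 markings reached so far
(frontier empty at depth 2; search complete)
target is not among the 2 markings reachable within 5 steps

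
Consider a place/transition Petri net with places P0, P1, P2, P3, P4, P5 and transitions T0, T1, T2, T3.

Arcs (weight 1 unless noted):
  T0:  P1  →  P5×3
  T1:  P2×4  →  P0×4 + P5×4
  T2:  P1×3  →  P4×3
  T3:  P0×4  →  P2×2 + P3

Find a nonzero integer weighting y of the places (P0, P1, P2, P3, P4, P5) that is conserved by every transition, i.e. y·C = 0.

y = (P0:1, P1:0, P2:1, P3:2, P4:0, P5:0)

Incidence matrix C (rows=places, cols=transitions):
       T0   T1   T2   T3
   P0   0    4    0   -4
   P1  -1    0   -3    0
   P2   0   -4    0    2
   P3   0    0    0    1
   P4   0    0    3    0
   P5   3    4    0    0

Candidate y = [1, 0, 1, 2, 0, 0]; check y·C column-wise:
  col T0: 1·0 + 0·-1 + 1·0 + 2·0 + 0·3 = 0
  col T1: 1·4 + 1·-4 + 2·0 + 0·4 = 0
  col T2: 1·0 + 0·-3 + 1·0 + 2·0 + 0·3 = 0
  col T3: 1·-4 + 1·2 + 2·1 = 0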